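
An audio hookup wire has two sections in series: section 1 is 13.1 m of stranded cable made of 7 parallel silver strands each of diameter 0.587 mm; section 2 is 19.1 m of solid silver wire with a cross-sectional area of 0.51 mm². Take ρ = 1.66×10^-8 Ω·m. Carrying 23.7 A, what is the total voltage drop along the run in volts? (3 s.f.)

17.5 V

Section 1: A_strand = π(2.9350e-04)² = 2.706e-07 m²; R₁ = ρL/(N·A_s) = (1.66×10^-8)(13.1)/(7×2.706e-07) = 0.1148 Ω
Section 2: A = 0.51 mm² = 5.100e-07 m²
R₂ = (1.66×10^-8)(19.1)/(5.100e-07) = 0.6217 Ω
R = R₁ + R₂ = 0.7365 Ω
V = IR = 23.7 × 0.7365 = 17.5 V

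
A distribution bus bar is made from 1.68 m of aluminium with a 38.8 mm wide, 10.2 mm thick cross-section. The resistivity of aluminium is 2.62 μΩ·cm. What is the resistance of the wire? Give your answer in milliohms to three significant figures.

0.111 mΩ

ρ = 2.62 μΩ·cm = 2.62×10^-8 Ω·m
A = 38.8 × 10.2 mm² = 396 mm² = 3.958e-04 m²
R = ρL/A = (2.62×10^-8)(1.68 m)/(3.958e-04 m²) = 0.111 mΩ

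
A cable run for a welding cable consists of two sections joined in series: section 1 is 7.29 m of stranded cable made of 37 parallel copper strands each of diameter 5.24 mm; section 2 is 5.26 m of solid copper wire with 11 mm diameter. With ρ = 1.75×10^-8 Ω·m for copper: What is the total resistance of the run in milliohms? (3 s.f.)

Section 1: A_strand = π(2.6200e-03)² = 2.157e-05 m²; R₁ = ρL/(N·A_s) = (1.75×10^-8)(7.29)/(37×2.157e-05) = 1.599×10^-4 Ω
Section 2: A = π(d/2)² = π(5.5000e-03 m)² = 9.503e-05 m²
R₂ = (1.75×10^-8)(5.26)/(9.503e-05) = 9.686×10^-4 Ω
R = R₁ + R₂ = 1.13 mΩ

1.13 mΩ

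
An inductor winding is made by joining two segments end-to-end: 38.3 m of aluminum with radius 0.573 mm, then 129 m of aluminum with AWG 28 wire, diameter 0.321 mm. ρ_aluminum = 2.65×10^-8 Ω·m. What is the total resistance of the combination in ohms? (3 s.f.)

43.2 Ω

Segment 1: A = πr² = π(5.7300e-04 m)² = 1.031e-06 m²
R₁ = ρL/A = (2.65×10^-8)(38.3)/(1.031e-06) = 0.984 Ω
Segment 2: A = π(0.321/2 mm)² = π(1.6050e-04 m)² = 8.093e-08 m²
R₂ = (2.65×10^-8)(129)/(8.093e-08) = 42.24 Ω
R = R₁ + R₂ = 43.2 Ω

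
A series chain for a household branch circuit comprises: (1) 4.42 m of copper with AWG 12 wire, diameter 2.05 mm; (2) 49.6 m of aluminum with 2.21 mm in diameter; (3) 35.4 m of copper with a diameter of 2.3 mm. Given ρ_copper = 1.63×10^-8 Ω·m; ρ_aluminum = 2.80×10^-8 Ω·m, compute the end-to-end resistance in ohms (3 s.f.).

Seg 1: A = π(2.05/2 mm)² = π(1.0250e-03 m)² = 3.301e-06 m²
R_1 = (1.63×10^-8)(4.42)/(3.301e-06) = 0.02183 Ω
Seg 2: A = π(d/2)² = π(1.1050e-03 m)² = 3.836e-06 m²
R_2 = (2.80×10^-8)(49.6)/(3.836e-06) = 0.362 Ω
Seg 3: A = π(d/2)² = π(1.1500e-03 m)² = 4.155e-06 m²
R_3 = (1.63×10^-8)(35.4)/(4.155e-06) = 0.1389 Ω
R_total = R_1 + R_2 + R_3 = 0.523 Ω

0.523 Ω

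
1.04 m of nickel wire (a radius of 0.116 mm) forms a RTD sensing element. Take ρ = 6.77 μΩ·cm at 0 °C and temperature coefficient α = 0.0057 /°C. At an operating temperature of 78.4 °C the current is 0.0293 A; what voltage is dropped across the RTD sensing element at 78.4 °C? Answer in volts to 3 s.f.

ρ = 6.77 μΩ·cm = 6.77×10^-8 Ω·m
A = πr² = π(1.1600e-04 m)² = 4.227e-08 m²
R₍0₎ = ρL/A = (6.77×10^-8)(1.04)/(4.227e-08) = 1.666 Ω
R₍78.4₎ = R₍0₎(1 + αΔT) = 1.666 × (1 + 0.0057×78.4) = 2.41 Ω
V = IR = 0.0293 × 2.41 = 0.0706 V

0.0706 V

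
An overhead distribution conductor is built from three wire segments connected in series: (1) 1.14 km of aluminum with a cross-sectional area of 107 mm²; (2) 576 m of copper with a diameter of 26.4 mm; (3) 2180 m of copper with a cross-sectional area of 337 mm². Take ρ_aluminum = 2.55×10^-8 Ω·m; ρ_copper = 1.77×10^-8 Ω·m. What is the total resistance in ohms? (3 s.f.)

0.405 Ω

Seg 1: A = 107 mm² = 1.070e-04 m²
R_1 = (2.55×10^-8)(1140)/(1.070e-04) = 0.2717 Ω
Seg 2: A = π(d/2)² = π(1.3200e-02 m)² = 5.474e-04 m²
R_2 = (1.77×10^-8)(576)/(5.474e-04) = 0.01863 Ω
Seg 3: A = 337 mm² = 3.370e-04 m²
R_3 = (1.77×10^-8)(2180)/(3.370e-04) = 0.1145 Ω
R_total = R_1 + R_2 + R_3 = 0.405 Ω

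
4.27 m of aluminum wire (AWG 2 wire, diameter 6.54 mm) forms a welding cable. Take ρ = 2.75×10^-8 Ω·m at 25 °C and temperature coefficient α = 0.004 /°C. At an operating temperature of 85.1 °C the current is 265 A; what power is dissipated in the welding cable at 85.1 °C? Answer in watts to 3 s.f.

304 W

A = π(6.54/2 mm)² = π(3.2700e-03 m)² = 3.359e-05 m²
R₍25₎ = ρL/A = (2.75×10^-8)(4.27)/(3.359e-05) = 0.003496 Ω
R₍85.1₎ = R₍25₎(1 + αΔT) = 0.003496 × (1 + 0.004×60.1) = 0.004336 Ω
P = I²R = (265)² × 0.004336 = 304 W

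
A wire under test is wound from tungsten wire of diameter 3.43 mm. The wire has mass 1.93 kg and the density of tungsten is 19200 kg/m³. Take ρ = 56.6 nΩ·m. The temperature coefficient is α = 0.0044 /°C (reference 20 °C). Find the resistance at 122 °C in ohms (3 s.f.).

ρ = 56.6 nΩ·m = 5.66×10^-8 Ω·m
A = π(d/2)² = π(1.7150e-03 m)² = 9.2401e-06 m²
L = m/(density·A) = 1.93/(19200×9.2401e-06) = 10.88 m
R = ρL/A = (5.66×10^-8)(10.88)/(9.2401e-06) = 0.06664 Ω
R(122 °C) = 0.06664 × (1 + 0.0044×102) = 0.0965 Ω

0.0965 Ω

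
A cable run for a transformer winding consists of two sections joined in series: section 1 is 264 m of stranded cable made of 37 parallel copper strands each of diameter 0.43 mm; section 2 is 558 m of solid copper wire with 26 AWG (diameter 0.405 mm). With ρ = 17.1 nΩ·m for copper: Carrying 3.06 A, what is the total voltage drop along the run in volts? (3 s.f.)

229 V

ρ = 17.1 nΩ·m = 1.71×10^-8 Ω·m
Section 1: A_strand = π(2.1500e-04)² = 1.452e-07 m²; R₁ = ρL/(N·A_s) = (1.71×10^-8)(264)/(37×1.452e-07) = 0.8402 Ω
Section 2: A = π(0.405/2 mm)² = π(2.0250e-04 m)² = 1.288e-07 m²
R₂ = (1.71×10^-8)(558)/(1.288e-07) = 74.07 Ω
R = R₁ + R₂ = 74.91 Ω
V = IR = 3.06 × 74.91 = 229 V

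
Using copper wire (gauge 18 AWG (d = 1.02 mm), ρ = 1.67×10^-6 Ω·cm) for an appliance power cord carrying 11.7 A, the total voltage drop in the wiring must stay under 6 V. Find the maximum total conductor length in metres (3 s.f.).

25.1 m

ρ = 1.67×10^-6 Ω·cm = 1.67×10^-8 Ω·m
A = π(1.02/2 mm)² = π(5.1000e-04 m)² = 8.171e-07 m²
L_max = V_max·A/(1·ρI) = (6)(8.171e-07)/(1.67×10^-8×11.7) = 25.1 m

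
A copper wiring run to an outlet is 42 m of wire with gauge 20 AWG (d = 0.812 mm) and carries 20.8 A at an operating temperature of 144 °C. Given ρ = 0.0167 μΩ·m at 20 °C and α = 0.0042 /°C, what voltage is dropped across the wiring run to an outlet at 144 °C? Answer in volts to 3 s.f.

42.8 V

ρ = 0.0167 μΩ·m = 1.67×10^-8 Ω·m
A = π(0.812/2 mm)² = π(4.0600e-04 m)² = 5.178e-07 m²
R₍20₎ = ρL/A = (1.67×10^-8)(42)/(5.178e-07) = 1.354 Ω
R₍144₎ = R₍20₎(1 + αΔT) = 1.354 × (1 + 0.0042×124) = 2.06 Ω
V = IR = 20.8 × 2.06 = 42.8 V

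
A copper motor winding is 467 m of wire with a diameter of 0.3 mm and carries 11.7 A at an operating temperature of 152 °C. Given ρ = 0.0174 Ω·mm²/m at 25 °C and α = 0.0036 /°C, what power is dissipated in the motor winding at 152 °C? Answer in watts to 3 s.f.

ρ = 0.0174 Ω·mm²/m = 1.74×10^-8 Ω·m
A = π(d/2)² = π(1.5000e-04 m)² = 7.069e-08 m²
R₍25₎ = ρL/A = (1.74×10^-8)(467)/(7.069e-08) = 115 Ω
R₍152₎ = R₍25₎(1 + αΔT) = 115 × (1 + 0.0036×127) = 167.5 Ω
P = I²R = (11.7)² × 167.5 = 22900 W

22900 W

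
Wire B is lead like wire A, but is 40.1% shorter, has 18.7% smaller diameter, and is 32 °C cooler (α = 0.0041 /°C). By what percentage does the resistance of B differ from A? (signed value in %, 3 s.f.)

R ∝ ρL/d² with ρ ∝ (1+αΔT), so R_B/R_A = (1 − 40.1/100) × (1 − 18.7/100)⁻² × (1 − 0.0041×32)
= 0.599 × 1.513 × 0.8688 = 0.7873
(R_B − R_A)/R_A = 0.7873 − 1 = -21.3%

-21.3%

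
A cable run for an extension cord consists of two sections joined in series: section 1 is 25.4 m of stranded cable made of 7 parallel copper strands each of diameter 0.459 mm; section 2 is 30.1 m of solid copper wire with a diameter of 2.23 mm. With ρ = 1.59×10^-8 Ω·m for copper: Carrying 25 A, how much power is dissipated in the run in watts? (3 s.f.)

295 W

Section 1: A_strand = π(2.2950e-04)² = 1.655e-07 m²; R₁ = ρL/(N·A_s) = (1.59×10^-8)(25.4)/(7×1.655e-07) = 0.3487 Ω
Section 2: A = π(d/2)² = π(1.1150e-03 m)² = 3.906e-06 m²
R₂ = (1.59×10^-8)(30.1)/(3.906e-06) = 0.1225 Ω
R = R₁ + R₂ = 0.4712 Ω
P = I²R = (25)² × 0.4712 = 295 W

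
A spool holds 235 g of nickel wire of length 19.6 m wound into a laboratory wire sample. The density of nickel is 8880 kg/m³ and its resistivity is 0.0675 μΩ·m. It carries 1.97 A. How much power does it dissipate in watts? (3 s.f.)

ρ = 0.0675 μΩ·m = 6.75×10^-8 Ω·m
A = m/(density·L) = 0.235/(8880×19.6) = 1.3502e-06 m²
R = ρL/A = (6.75×10^-8)(19.6)/(1.3502e-06) = 0.9799 Ω
P = I²R = (1.97)² × 0.9799 = 3.80 W

3.80 W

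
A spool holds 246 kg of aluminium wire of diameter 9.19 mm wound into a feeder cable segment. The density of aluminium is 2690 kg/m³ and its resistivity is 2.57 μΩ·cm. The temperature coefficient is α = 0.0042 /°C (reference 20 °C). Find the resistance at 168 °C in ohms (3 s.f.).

ρ = 2.57 μΩ·cm = 2.57×10^-8 Ω·m
A = π(d/2)² = π(4.5950e-03 m)² = 6.6332e-05 m²
L = m/(density·A) = 246/(2690×6.6332e-05) = 1379 m
R = ρL/A = (2.57×10^-8)(1379)/(6.6332e-05) = 0.5342 Ω
R(168 °C) = 0.5342 × (1 + 0.0042×148) = 0.866 Ω

0.866 Ω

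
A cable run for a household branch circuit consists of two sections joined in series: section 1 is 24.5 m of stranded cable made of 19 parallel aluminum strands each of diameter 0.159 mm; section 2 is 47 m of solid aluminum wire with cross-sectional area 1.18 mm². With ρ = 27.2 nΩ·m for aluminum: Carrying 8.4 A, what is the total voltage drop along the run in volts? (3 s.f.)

23.9 V

ρ = 27.2 nΩ·m = 2.72×10^-8 Ω·m
Section 1: A_strand = π(7.9500e-05)² = 1.986e-08 m²; R₁ = ρL/(N·A_s) = (2.72×10^-8)(24.5)/(19×1.986e-08) = 1.766 Ω
Section 2: A = 1.18 mm² = 1.180e-06 m²
R₂ = (2.72×10^-8)(47)/(1.180e-06) = 1.083 Ω
R = R₁ + R₂ = 2.85 Ω
V = IR = 8.4 × 2.85 = 23.9 V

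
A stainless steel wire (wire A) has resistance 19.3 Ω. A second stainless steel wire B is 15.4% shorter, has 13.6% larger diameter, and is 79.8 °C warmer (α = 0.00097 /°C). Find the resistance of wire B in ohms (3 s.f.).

13.6 Ω

R ∝ ρL/d² with ρ ∝ (1+αΔT), so R_B/R_A = (1 − 15.4/100) × (1 + 13.6/100)⁻² × (1 + 0.00097×79.8)
= 0.846 × 0.7749 × 1.077 = 0.7063
R_B = 0.7063 × 19.3 = 13.6 Ω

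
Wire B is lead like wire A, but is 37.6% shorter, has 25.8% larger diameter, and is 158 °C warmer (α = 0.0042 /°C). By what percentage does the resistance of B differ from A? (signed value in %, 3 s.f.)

R ∝ ρL/d² with ρ ∝ (1+αΔT), so R_B/R_A = (1 − 37.6/100) × (1 + 25.8/100)⁻² × (1 + 0.0042×158)
= 0.624 × 0.6319 × 1.664 = 0.656
(R_B − R_A)/R_A = 0.656 − 1 = -34.4%

-34.4%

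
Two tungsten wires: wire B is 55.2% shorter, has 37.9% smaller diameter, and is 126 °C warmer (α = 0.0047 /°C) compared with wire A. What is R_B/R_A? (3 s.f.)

1.85

R ∝ ρL/d² with ρ ∝ (1+αΔT), so R_B/R_A = (1 − 55.2/100) × (1 − 37.9/100)⁻² × (1 + 0.0047×126)
= 0.448 × 2.593 × 1.592 = 1.85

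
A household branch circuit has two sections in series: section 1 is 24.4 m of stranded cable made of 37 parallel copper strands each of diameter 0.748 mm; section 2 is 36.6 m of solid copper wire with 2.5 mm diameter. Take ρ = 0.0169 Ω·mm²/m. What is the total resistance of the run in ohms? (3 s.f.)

ρ = 0.0169 Ω·mm²/m = 1.69×10^-8 Ω·m
Section 1: A_strand = π(3.7400e-04)² = 4.394e-07 m²; R₁ = ρL/(N·A_s) = (1.69×10^-8)(24.4)/(37×4.394e-07) = 0.02536 Ω
Section 2: A = π(d/2)² = π(1.2500e-03 m)² = 4.909e-06 m²
R₂ = (1.69×10^-8)(36.6)/(4.909e-06) = 0.126 Ω
R = R₁ + R₂ = 0.151 Ω

0.151 Ω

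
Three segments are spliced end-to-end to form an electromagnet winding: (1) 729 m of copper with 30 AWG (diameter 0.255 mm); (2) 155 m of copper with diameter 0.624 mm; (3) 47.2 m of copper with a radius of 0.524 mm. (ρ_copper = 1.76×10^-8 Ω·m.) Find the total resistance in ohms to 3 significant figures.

Seg 1: A = π(0.255/2 mm)² = π(1.2750e-04 m)² = 5.107e-08 m²
R_1 = (1.76×10^-8)(729)/(5.107e-08) = 251.2 Ω
Seg 2: A = π(d/2)² = π(3.1200e-04 m)² = 3.058e-07 m²
R_2 = (1.76×10^-8)(155)/(3.058e-07) = 8.92 Ω
Seg 3: A = πr² = π(5.2400e-04 m)² = 8.626e-07 m²
R_3 = (1.76×10^-8)(47.2)/(8.626e-07) = 0.963 Ω
R_total = R_1 + R_2 + R_3 = 261 Ω

261 Ω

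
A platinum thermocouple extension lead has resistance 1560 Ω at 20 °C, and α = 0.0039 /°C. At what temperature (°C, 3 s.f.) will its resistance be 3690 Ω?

370 °C

R = R₀(1 + α(T − T₀)) ⇒ T = T₀ + (R/R₀ − 1)/α
T = 20 + (3690/1560 − 1)/0.0039 = 20 + (1.365)/0.0039 = 370 °C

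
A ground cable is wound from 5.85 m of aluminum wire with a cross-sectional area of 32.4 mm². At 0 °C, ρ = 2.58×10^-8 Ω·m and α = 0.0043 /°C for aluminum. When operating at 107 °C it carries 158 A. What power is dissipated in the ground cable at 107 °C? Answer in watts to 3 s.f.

A = 32.4 mm² = 3.240e-05 m²
R₍0₎ = ρL/A = (2.58×10^-8)(5.85)/(3.240e-05) = 0.004658 Ω
R₍107₎ = R₍0₎(1 + αΔT) = 0.004658 × (1 + 0.0043×107) = 0.006802 Ω
P = I²R = (158)² × 0.006802 = 170 W

170 W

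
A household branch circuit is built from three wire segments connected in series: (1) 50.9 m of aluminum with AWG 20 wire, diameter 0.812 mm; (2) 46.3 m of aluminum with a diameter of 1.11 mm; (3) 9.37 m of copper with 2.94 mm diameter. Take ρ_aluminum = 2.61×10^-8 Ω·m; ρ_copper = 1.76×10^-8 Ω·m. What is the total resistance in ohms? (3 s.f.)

Seg 1: A = π(0.812/2 mm)² = π(4.0600e-04 m)² = 5.178e-07 m²
R_1 = (2.61×10^-8)(50.9)/(5.178e-07) = 2.565 Ω
Seg 2: A = π(d/2)² = π(5.5500e-04 m)² = 9.677e-07 m²
R_2 = (2.61×10^-8)(46.3)/(9.677e-07) = 1.249 Ω
Seg 3: A = π(d/2)² = π(1.4700e-03 m)² = 6.789e-06 m²
R_3 = (1.76×10^-8)(9.37)/(6.789e-06) = 0.02429 Ω
R_total = R_1 + R_2 + R_3 = 3.84 Ω

3.84 Ω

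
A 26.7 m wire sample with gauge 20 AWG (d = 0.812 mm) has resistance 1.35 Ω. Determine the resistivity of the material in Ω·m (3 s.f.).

2.62×10^-8 Ω·m

A = π(0.812/2 mm)² = π(4.0600e-04 m)² = 5.178e-07 m²
ρ = RA/L = (1.35)(5.178e-07)/(26.7) = 2.62×10^-8 Ω·m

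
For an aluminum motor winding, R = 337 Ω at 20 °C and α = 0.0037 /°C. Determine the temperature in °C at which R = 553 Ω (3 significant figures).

R = R₀(1 + α(T − T₀)) ⇒ T = T₀ + (R/R₀ − 1)/α
T = 20 + (553/337 − 1)/0.0037 = 20 + (0.6409)/0.0037 = 193 °C

193 °C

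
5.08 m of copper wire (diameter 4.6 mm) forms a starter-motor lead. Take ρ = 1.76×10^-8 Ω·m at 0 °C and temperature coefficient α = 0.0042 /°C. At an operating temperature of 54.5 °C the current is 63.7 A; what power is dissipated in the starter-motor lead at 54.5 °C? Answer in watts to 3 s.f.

26.8 W

A = π(d/2)² = π(2.3000e-03 m)² = 1.662e-05 m²
R₍0₎ = ρL/A = (1.76×10^-8)(5.08)/(1.662e-05) = 0.00538 Ω
R₍54.5₎ = R₍0₎(1 + αΔT) = 0.00538 × (1 + 0.0042×54.5) = 0.006611 Ω
P = I²R = (63.7)² × 0.006611 = 26.8 W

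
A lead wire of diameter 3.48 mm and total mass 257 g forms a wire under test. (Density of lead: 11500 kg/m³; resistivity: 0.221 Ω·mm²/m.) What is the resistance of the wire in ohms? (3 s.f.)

0.0546 Ω

ρ = 0.221 Ω·mm²/m = 2.21×10^-7 Ω·m
A = π(d/2)² = π(1.7400e-03 m)² = 9.5115e-06 m²
L = m/(density·A) = 0.257/(11500×9.5115e-06) = 2.35 m
R = ρL/A = (2.21×10^-7)(2.35)/(9.5115e-06) = 0.0546 Ω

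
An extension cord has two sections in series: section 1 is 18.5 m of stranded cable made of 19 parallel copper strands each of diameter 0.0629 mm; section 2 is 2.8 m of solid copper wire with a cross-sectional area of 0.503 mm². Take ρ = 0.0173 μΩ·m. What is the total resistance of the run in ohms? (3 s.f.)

ρ = 0.0173 μΩ·m = 1.73×10^-8 Ω·m
Section 1: A_strand = π(3.1450e-05)² = 3.107e-09 m²; R₁ = ρL/(N·A_s) = (1.73×10^-8)(18.5)/(19×3.107e-09) = 5.421 Ω
Section 2: A = 0.503 mm² = 5.030e-07 m²
R₂ = (1.73×10^-8)(2.8)/(5.030e-07) = 0.0963 Ω
R = R₁ + R₂ = 5.52 Ω

5.52 Ω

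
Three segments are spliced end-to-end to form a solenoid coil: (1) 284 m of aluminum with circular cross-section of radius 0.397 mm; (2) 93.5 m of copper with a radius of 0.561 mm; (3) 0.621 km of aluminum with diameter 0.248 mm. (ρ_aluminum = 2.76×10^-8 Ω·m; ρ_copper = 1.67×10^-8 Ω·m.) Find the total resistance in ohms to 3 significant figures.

372 Ω

Seg 1: A = πr² = π(3.9700e-04 m)² = 4.951e-07 m²
R_1 = (2.76×10^-8)(284)/(4.951e-07) = 15.83 Ω
Seg 2: A = πr² = π(5.6100e-04 m)² = 9.887e-07 m²
R_2 = (1.67×10^-8)(93.5)/(9.887e-07) = 1.579 Ω
Seg 3: A = π(d/2)² = π(1.2400e-04 m)² = 4.831e-08 m²
R_3 = (2.76×10^-8)(621)/(4.831e-08) = 354.8 Ω
R_total = R_1 + R_2 + R_3 = 372 Ω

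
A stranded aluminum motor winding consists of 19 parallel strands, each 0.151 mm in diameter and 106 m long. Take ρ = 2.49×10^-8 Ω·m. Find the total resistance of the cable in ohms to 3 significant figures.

A_strand = π(7.5500e-05 m)² = 1.791e-08 m²
R_strand = ρL/A = (2.49×10^-8)(106)/(1.791e-08) = 147.4 Ω
R_total = R_strand/N = 147.4/19 = 7.76 Ω

7.76 Ω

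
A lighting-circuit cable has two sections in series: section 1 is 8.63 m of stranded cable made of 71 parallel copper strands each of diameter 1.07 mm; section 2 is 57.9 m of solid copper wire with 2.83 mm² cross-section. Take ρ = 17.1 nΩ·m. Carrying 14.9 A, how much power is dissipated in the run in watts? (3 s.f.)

ρ = 17.1 nΩ·m = 1.71×10^-8 Ω·m
Section 1: A_strand = π(5.3500e-04)² = 8.992e-07 m²; R₁ = ρL/(N·A_s) = (1.71×10^-8)(8.63)/(71×8.992e-07) = 0.002311 Ω
Section 2: A = 2.83 mm² = 2.830e-06 m²
R₂ = (1.71×10^-8)(57.9)/(2.830e-06) = 0.3499 Ω
R = R₁ + R₂ = 0.3522 Ω
P = I²R = (14.9)² × 0.3522 = 78.2 W

78.2 W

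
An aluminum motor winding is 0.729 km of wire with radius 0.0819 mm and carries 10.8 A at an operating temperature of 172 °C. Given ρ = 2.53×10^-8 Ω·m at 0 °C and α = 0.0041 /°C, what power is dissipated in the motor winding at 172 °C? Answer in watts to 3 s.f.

1.74×10^5 W

A = πr² = π(8.1900e-05 m)² = 2.107e-08 m²
R₍0₎ = ρL/A = (2.53×10^-8)(729)/(2.107e-08) = 875.2 Ω
R₍172₎ = R₍0₎(1 + αΔT) = 875.2 × (1 + 0.0041×172) = 1492 Ω
P = I²R = (10.8)² × 1492 = 1.74×10^5 W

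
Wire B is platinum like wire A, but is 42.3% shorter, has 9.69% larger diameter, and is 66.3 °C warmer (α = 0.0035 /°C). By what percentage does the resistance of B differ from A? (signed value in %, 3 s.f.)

-40.9%

R ∝ ρL/d² with ρ ∝ (1+αΔT), so R_B/R_A = (1 − 42.3/100) × (1 + 9.69/100)⁻² × (1 + 0.0035×66.3)
= 0.577 × 0.8311 × 1.232 = 0.5908
(R_B − R_A)/R_A = 0.5908 − 1 = -40.9%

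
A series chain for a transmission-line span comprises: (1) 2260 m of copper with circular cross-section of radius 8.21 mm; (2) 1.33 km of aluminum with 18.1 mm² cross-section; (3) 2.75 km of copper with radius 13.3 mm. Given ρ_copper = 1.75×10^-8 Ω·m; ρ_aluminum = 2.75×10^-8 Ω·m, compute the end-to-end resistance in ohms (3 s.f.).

2.29 Ω

Seg 1: A = πr² = π(8.2100e-03 m)² = 2.118e-04 m²
R_1 = (1.75×10^-8)(2260)/(2.118e-04) = 0.1868 Ω
Seg 2: A = 18.1 mm² = 1.810e-05 m²
R_2 = (2.75×10^-8)(1330)/(1.810e-05) = 2.021 Ω
Seg 3: A = πr² = π(1.3300e-02 m)² = 5.557e-04 m²
R_3 = (1.75×10^-8)(2750)/(5.557e-04) = 0.0866 Ω
R_total = R_1 + R_2 + R_3 = 2.29 Ω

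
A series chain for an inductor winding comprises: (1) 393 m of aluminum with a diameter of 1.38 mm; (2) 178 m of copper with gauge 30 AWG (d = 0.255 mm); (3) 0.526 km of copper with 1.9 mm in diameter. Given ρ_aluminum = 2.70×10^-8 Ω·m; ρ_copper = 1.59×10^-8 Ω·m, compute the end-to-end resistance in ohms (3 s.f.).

Seg 1: A = π(d/2)² = π(6.9000e-04 m)² = 1.496e-06 m²
R_1 = (2.70×10^-8)(393)/(1.496e-06) = 7.094 Ω
Seg 2: A = π(0.255/2 mm)² = π(1.2750e-04 m)² = 5.107e-08 m²
R_2 = (1.59×10^-8)(178)/(5.107e-08) = 55.42 Ω
Seg 3: A = π(d/2)² = π(9.5000e-04 m)² = 2.835e-06 m²
R_3 = (1.59×10^-8)(526)/(2.835e-06) = 2.95 Ω
R_total = R_1 + R_2 + R_3 = 65.5 Ω

65.5 Ω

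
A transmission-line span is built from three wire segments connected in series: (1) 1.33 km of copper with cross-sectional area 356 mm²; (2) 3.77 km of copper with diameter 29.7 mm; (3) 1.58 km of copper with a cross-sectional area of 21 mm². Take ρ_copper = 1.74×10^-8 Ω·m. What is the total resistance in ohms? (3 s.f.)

1.47 Ω

Seg 1: A = 356 mm² = 3.560e-04 m²
R_1 = (1.74×10^-8)(1330)/(3.560e-04) = 0.06501 Ω
Seg 2: A = π(d/2)² = π(1.4850e-02 m)² = 6.928e-04 m²
R_2 = (1.74×10^-8)(3770)/(6.928e-04) = 0.09469 Ω
Seg 3: A = 21 mm² = 2.100e-05 m²
R_3 = (1.74×10^-8)(1580)/(2.100e-05) = 1.309 Ω
R_total = R_1 + R_2 + R_3 = 1.47 Ω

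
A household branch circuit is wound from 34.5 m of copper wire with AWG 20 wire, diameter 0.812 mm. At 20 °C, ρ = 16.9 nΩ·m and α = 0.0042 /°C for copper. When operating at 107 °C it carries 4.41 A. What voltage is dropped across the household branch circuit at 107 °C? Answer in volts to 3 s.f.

6.78 V

ρ = 16.9 nΩ·m = 1.69×10^-8 Ω·m
A = π(0.812/2 mm)² = π(4.0600e-04 m)² = 5.178e-07 m²
R₍20₎ = ρL/A = (1.69×10^-8)(34.5)/(5.178e-07) = 1.126 Ω
R₍107₎ = R₍20₎(1 + αΔT) = 1.126 × (1 + 0.0042×87) = 1.537 Ω
V = IR = 4.41 × 1.537 = 6.78 V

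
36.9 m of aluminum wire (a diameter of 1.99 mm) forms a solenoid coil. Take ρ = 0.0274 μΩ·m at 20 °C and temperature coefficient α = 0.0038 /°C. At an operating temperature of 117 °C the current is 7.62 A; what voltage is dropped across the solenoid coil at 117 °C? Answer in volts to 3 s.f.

3.39 V

ρ = 0.0274 μΩ·m = 2.74×10^-8 Ω·m
A = π(d/2)² = π(9.9500e-04 m)² = 3.110e-06 m²
R₍20₎ = ρL/A = (2.74×10^-8)(36.9)/(3.110e-06) = 0.3251 Ω
R₍117₎ = R₍20₎(1 + αΔT) = 0.3251 × (1 + 0.0038×97) = 0.4449 Ω
V = IR = 7.62 × 0.4449 = 3.39 V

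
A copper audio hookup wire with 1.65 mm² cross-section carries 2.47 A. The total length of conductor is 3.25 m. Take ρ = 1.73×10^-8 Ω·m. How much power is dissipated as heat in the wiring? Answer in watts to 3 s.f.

A = 1.65 mm² = 1.650e-06 m²
R = ρL/A = (1.73×10^-8)(3.25)/(1.650e-06) = 0.03408 Ω
P = I²R = (2.47)² × 0.03408 = 0.208 W

0.208 W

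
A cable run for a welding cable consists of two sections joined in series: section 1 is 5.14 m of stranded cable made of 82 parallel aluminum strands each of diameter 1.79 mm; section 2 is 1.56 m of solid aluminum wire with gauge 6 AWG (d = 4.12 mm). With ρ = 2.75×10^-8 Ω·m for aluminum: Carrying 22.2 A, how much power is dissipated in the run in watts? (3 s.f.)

Section 1: A_strand = π(8.9500e-04)² = 2.516e-06 m²; R₁ = ρL/(N·A_s) = (2.75×10^-8)(5.14)/(82×2.516e-06) = 6.850×10^-4 Ω
Section 2: A = π(4.12/2 mm)² = π(2.0600e-03 m)² = 1.333e-05 m²
R₂ = (2.75×10^-8)(1.56)/(1.333e-05) = 0.003218 Ω
R = R₁ + R₂ = 0.003903 Ω
P = I²R = (22.2)² × 0.003903 = 1.92 W

1.92 W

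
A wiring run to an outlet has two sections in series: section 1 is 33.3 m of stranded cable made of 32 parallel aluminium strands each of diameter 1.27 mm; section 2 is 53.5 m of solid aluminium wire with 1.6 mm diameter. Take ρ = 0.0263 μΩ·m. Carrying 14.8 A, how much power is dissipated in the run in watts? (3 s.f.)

ρ = 0.0263 μΩ·m = 2.63×10^-8 Ω·m
Section 1: A_strand = π(6.3500e-04)² = 1.267e-06 m²; R₁ = ρL/(N·A_s) = (2.63×10^-8)(33.3)/(32×1.267e-06) = 0.0216 Ω
Section 2: A = π(d/2)² = π(8.0000e-04 m)² = 2.011e-06 m²
R₂ = (2.63×10^-8)(53.5)/(2.011e-06) = 0.6998 Ω
R = R₁ + R₂ = 0.7214 Ω
P = I²R = (14.8)² × 0.7214 = 158 W

158 W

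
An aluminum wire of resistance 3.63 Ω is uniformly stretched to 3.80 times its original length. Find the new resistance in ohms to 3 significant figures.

Volume constant ⇒ A' = A/k with k = 3.8. R' = ρ(kL)/(A/k) = k²R.
R' = 14.44 × 3.63 = 52.4 Ω

52.4 Ω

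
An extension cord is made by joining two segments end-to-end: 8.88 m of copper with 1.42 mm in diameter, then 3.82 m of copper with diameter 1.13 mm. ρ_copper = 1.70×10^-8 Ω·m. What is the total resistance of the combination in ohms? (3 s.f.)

Segment 1: A = π(d/2)² = π(7.1000e-04 m)² = 1.584e-06 m²
R₁ = ρL/A = (1.70×10^-8)(8.88)/(1.584e-06) = 0.09532 Ω
Segment 2: A = π(d/2)² = π(5.6500e-04 m)² = 1.003e-06 m²
R₂ = (1.70×10^-8)(3.82)/(1.003e-06) = 0.06475 Ω
R = R₁ + R₂ = 0.160 Ω

0.160 Ω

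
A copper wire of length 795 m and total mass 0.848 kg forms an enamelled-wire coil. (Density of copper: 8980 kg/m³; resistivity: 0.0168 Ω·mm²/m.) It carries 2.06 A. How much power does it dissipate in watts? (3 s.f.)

477 W

ρ = 0.0168 Ω·mm²/m = 1.68×10^-8 Ω·m
A = m/(density·L) = 0.848/(8980×795) = 1.1878e-07 m²
R = ρL/A = (1.68×10^-8)(795)/(1.1878e-07) = 112.4 Ω
P = I²R = (2.06)² × 112.4 = 477 W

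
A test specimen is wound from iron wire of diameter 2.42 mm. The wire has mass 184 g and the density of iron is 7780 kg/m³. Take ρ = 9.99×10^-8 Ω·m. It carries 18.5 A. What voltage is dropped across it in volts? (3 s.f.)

A = π(d/2)² = π(1.2100e-03 m)² = 4.5996e-06 m²
L = m/(density·A) = 0.184/(7780×4.5996e-06) = 5.142 m
R = ρL/A = (9.99×10^-8)(5.142)/(4.5996e-06) = 0.1117 Ω
V = IR = 18.5 × 0.1117 = 2.07 V

2.07 V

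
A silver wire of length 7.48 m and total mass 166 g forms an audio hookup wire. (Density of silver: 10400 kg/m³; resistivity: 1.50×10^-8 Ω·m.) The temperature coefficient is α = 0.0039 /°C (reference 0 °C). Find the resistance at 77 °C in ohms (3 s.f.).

A = m/(density·L) = 0.166/(10400×7.48) = 2.1339e-06 m²
R = ρL/A = (1.50×10^-8)(7.48)/(2.1339e-06) = 0.05258 Ω
R(77 °C) = 0.05258 × (1 + 0.0039×77) = 0.0684 Ω

0.0684 Ω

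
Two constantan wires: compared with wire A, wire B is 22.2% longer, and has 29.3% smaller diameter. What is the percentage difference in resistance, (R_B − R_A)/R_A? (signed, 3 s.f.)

144%

R ∝ L/d², so R_B/R_A = (1 + 22.2/100) × (1 − 29.3/100)⁻²
= 1.222 × 2.001 = 2.445
(R_B − R_A)/R_A = 2.445 − 1 = 144%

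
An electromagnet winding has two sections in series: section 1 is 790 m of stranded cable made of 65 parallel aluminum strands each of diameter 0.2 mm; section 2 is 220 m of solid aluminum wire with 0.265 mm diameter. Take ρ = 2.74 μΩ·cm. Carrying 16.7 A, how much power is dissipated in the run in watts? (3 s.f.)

33400 W

ρ = 2.74 μΩ·cm = 2.74×10^-8 Ω·m
Section 1: A_strand = π(1.0000e-04)² = 3.142e-08 m²; R₁ = ρL/(N·A_s) = (2.74×10^-8)(790)/(65×3.142e-08) = 10.6 Ω
Section 2: A = π(d/2)² = π(1.3250e-04 m)² = 5.515e-08 m²
R₂ = (2.74×10^-8)(220)/(5.515e-08) = 109.3 Ω
R = R₁ + R₂ = 119.9 Ω
P = I²R = (16.7)² × 119.9 = 33400 W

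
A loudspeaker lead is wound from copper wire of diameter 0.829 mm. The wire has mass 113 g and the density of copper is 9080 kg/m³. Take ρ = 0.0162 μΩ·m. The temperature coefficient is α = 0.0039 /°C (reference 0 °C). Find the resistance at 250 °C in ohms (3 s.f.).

ρ = 0.0162 μΩ·m = 1.62×10^-8 Ω·m
A = π(d/2)² = π(4.1450e-04 m)² = 5.3976e-07 m²
L = m/(density·A) = 0.113/(9080×5.3976e-07) = 23.06 m
R = ρL/A = (1.62×10^-8)(23.06)/(5.3976e-07) = 0.692 Ω
R(250 °C) = 0.692 × (1 + 0.0039×250) = 1.37 Ω

1.37 Ω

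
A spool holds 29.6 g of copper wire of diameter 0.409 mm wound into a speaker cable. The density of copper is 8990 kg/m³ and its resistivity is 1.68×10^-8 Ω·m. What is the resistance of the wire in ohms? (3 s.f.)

A = π(d/2)² = π(2.0450e-04 m)² = 1.3138e-07 m²
L = m/(density·A) = 0.0296/(8990×1.3138e-07) = 25.06 m
R = ρL/A = (1.68×10^-8)(25.06)/(1.3138e-07) = 3.20 Ω

3.20 Ω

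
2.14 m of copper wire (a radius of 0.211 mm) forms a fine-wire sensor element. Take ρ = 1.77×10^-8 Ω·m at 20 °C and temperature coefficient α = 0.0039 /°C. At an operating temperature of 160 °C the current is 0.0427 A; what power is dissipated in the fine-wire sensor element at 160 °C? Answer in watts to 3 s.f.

A = πr² = π(2.1100e-04 m)² = 1.399e-07 m²
R₍20₎ = ρL/A = (1.77×10^-8)(2.14)/(1.399e-07) = 0.2708 Ω
R₍160₎ = R₍20₎(1 + αΔT) = 0.2708 × (1 + 0.0039×140) = 0.4187 Ω
P = I²R = (0.0427)² × 0.4187 = 7.63×10^-4 W

7.63×10^-4 W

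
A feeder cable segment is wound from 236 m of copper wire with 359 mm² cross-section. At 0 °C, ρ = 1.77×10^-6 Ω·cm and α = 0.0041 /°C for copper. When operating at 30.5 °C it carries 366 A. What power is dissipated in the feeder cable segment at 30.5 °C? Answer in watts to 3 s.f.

ρ = 1.77×10^-6 Ω·cm = 1.77×10^-8 Ω·m
A = 359 mm² = 3.590e-04 m²
R₍0₎ = ρL/A = (1.77×10^-8)(236)/(3.590e-04) = 0.01164 Ω
R₍30.5₎ = R₍0₎(1 + αΔT) = 0.01164 × (1 + 0.0041×30.5) = 0.01309 Ω
P = I²R = (366)² × 0.01309 = 1750 W

1750 W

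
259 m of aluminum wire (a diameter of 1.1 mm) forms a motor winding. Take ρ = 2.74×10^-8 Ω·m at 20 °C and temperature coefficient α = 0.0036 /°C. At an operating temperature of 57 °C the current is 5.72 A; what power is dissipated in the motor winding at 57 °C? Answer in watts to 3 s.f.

277 W

A = π(d/2)² = π(5.5000e-04 m)² = 9.503e-07 m²
R₍20₎ = ρL/A = (2.74×10^-8)(259)/(9.503e-07) = 7.467 Ω
R₍57₎ = R₍20₎(1 + αΔT) = 7.467 × (1 + 0.0036×37) = 8.462 Ω
P = I²R = (5.72)² × 8.462 = 277 W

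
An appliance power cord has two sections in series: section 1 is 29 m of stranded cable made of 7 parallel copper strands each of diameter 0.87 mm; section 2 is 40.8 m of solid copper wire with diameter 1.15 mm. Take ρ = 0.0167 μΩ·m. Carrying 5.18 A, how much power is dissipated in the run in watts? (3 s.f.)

ρ = 0.0167 μΩ·m = 1.67×10^-8 Ω·m
Section 1: A_strand = π(4.3500e-04)² = 5.945e-07 m²; R₁ = ρL/(N·A_s) = (1.67×10^-8)(29)/(7×5.945e-07) = 0.1164 Ω
Section 2: A = π(d/2)² = π(5.7500e-04 m)² = 1.039e-06 m²
R₂ = (1.67×10^-8)(40.8)/(1.039e-06) = 0.656 Ω
R = R₁ + R₂ = 0.7724 Ω
P = I²R = (5.18)² × 0.7724 = 20.7 W

20.7 W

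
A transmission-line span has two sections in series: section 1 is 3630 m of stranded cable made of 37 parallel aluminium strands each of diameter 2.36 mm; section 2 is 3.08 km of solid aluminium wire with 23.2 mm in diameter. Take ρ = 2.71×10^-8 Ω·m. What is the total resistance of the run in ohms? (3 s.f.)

Section 1: A_strand = π(1.1800e-03)² = 4.374e-06 m²; R₁ = ρL/(N·A_s) = (2.71×10^-8)(3630)/(37×4.374e-06) = 0.6078 Ω
Section 2: A = π(d/2)² = π(1.1600e-02 m)² = 4.227e-04 m²
R₂ = (2.71×10^-8)(3080)/(4.227e-04) = 0.1974 Ω
R = R₁ + R₂ = 0.805 Ω

0.805 Ω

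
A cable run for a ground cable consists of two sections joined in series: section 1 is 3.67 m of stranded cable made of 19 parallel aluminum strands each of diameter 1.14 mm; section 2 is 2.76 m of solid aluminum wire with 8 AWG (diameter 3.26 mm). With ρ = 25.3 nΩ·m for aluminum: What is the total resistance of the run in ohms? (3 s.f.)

ρ = 25.3 nΩ·m = 2.53×10^-8 Ω·m
Section 1: A_strand = π(5.7000e-04)² = 1.021e-06 m²; R₁ = ρL/(N·A_s) = (2.53×10^-8)(3.67)/(19×1.021e-06) = 0.004788 Ω
Section 2: A = π(3.26/2 mm)² = π(1.6300e-03 m)² = 8.347e-06 m²
R₂ = (2.53×10^-8)(2.76)/(8.347e-06) = 0.008366 Ω
R = R₁ + R₂ = 0.0132 Ω

0.0132 Ω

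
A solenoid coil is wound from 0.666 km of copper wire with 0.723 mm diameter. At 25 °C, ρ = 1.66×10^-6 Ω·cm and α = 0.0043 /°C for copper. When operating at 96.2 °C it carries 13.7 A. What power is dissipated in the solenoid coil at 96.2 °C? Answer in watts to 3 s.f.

6600 W

ρ = 1.66×10^-6 Ω·cm = 1.66×10^-8 Ω·m
A = π(d/2)² = π(3.6150e-04 m)² = 4.106e-07 m²
R₍25₎ = ρL/A = (1.66×10^-8)(666)/(4.106e-07) = 26.93 Ω
R₍96.2₎ = R₍25₎(1 + αΔT) = 26.93 × (1 + 0.0043×71.2) = 35.17 Ω
P = I²R = (13.7)² × 35.17 = 6600 W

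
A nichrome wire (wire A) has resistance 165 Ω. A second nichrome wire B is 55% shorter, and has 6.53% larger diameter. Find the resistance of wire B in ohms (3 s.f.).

R ∝ L/d², so R_B/R_A = (1 − 55/100) × (1 + 6.53/100)⁻²
= 0.45 × 0.8812 = 0.3965
R_B = 0.3965 × 165 = 65.4 Ω

65.4 Ω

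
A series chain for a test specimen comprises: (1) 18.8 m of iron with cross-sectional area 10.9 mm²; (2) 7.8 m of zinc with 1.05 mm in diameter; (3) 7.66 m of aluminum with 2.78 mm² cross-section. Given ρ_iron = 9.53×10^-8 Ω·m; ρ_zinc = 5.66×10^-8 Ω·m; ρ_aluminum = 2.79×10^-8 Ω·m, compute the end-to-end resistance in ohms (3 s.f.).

Seg 1: A = 10.9 mm² = 1.090e-05 m²
R_1 = (9.53×10^-8)(18.8)/(1.090e-05) = 0.1644 Ω
Seg 2: A = π(d/2)² = π(5.2500e-04 m)² = 8.659e-07 m²
R_2 = (5.66×10^-8)(7.8)/(8.659e-07) = 0.5099 Ω
Seg 3: A = 2.78 mm² = 2.780e-06 m²
R_3 = (2.79×10^-8)(7.66)/(2.780e-06) = 0.07688 Ω
R_total = R_1 + R_2 + R_3 = 0.751 Ω

0.751 Ω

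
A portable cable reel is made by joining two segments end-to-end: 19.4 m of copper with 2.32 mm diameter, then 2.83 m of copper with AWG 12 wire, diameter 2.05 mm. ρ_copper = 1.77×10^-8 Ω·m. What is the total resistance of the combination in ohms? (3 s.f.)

0.0964 Ω

Segment 1: A = π(d/2)² = π(1.1600e-03 m)² = 4.227e-06 m²
R₁ = ρL/A = (1.77×10^-8)(19.4)/(4.227e-06) = 0.08123 Ω
Segment 2: A = π(2.05/2 mm)² = π(1.0250e-03 m)² = 3.301e-06 m²
R₂ = (1.77×10^-8)(2.83)/(3.301e-06) = 0.01518 Ω
R = R₁ + R₂ = 0.0964 Ω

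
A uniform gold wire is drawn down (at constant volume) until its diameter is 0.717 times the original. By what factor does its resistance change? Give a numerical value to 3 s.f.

3.78

Volume constant ⇒ L' = L/r² with r = 0.717. R' = ρL'/A' = ρ(L/r²)/(πr²d₀²/4) = R/r⁴.
Factor = 3.78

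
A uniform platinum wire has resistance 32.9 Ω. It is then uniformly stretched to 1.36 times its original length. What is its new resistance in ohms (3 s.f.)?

60.9 Ω

Volume constant ⇒ A' = A/k with k = 1.36. R' = ρ(kL)/(A/k) = k²R.
R' = 1.85 × 32.9 = 60.9 Ω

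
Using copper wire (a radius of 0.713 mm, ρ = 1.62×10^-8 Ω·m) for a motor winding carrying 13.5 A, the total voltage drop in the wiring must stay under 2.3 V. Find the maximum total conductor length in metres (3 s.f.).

A = πr² = π(7.1300e-04 m)² = 1.597e-06 m²
L_max = V_max·A/(1·ρI) = (2.3)(1.597e-06)/(1.62×10^-8×13.5) = 16.8 m

16.8 m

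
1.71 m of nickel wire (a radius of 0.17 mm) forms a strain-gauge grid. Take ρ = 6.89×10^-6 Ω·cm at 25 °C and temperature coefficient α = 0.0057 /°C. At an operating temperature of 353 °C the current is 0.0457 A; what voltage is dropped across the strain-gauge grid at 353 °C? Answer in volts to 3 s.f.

ρ = 6.89×10^-6 Ω·cm = 6.89×10^-8 Ω·m
A = πr² = π(1.7000e-04 m)² = 9.079e-08 m²
R₍25₎ = ρL/A = (6.89×10^-8)(1.71)/(9.079e-08) = 1.298 Ω
R₍353₎ = R₍25₎(1 + αΔT) = 1.298 × (1 + 0.0057×328) = 3.724 Ω
V = IR = 0.0457 × 3.724 = 0.170 V

0.170 V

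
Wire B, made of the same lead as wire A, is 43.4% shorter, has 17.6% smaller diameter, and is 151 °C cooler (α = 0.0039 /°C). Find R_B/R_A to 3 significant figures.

R ∝ ρL/d² with ρ ∝ (1+αΔT), so R_B/R_A = (1 − 43.4/100) × (1 − 17.6/100)⁻² × (1 − 0.0039×151)
= 0.566 × 1.473 × 0.4111 = 0.343

0.343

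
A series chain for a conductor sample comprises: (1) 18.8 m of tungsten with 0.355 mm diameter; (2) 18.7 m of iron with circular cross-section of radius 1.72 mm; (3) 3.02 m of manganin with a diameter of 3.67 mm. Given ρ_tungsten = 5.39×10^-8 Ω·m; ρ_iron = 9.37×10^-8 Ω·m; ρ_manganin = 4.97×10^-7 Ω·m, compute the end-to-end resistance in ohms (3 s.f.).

10.6 Ω

Seg 1: A = π(d/2)² = π(1.7750e-04 m)² = 9.898e-08 m²
R_1 = (5.39×10^-8)(18.8)/(9.898e-08) = 10.24 Ω
Seg 2: A = πr² = π(1.7200e-03 m)² = 9.294e-06 m²
R_2 = (9.37×10^-8)(18.7)/(9.294e-06) = 0.1885 Ω
Seg 3: A = π(d/2)² = π(1.8350e-03 m)² = 1.058e-05 m²
R_3 = (4.97×10^-7)(3.02)/(1.058e-05) = 0.1419 Ω
R_total = R_1 + R_2 + R_3 = 10.6 Ω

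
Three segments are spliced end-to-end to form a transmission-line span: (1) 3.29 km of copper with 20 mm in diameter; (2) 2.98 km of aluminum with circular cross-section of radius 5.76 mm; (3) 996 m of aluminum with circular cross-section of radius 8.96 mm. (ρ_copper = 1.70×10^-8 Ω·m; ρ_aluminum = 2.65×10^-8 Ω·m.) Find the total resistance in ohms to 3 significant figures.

Seg 1: A = π(d/2)² = π(1.0000e-02 m)² = 3.142e-04 m²
R_1 = (1.70×10^-8)(3290)/(3.142e-04) = 0.178 Ω
Seg 2: A = πr² = π(5.7600e-03 m)² = 1.042e-04 m²
R_2 = (2.65×10^-8)(2980)/(1.042e-04) = 0.7576 Ω
Seg 3: A = πr² = π(8.9600e-03 m)² = 2.522e-04 m²
R_3 = (2.65×10^-8)(996)/(2.522e-04) = 0.1047 Ω
R_total = R_1 + R_2 + R_3 = 1.04 Ω

1.04 Ω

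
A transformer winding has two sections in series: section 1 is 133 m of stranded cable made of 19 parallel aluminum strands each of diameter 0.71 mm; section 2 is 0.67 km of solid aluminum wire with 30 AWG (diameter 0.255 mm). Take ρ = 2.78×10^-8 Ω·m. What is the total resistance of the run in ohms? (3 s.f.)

365 Ω

Section 1: A_strand = π(3.5500e-04)² = 3.959e-07 m²; R₁ = ρL/(N·A_s) = (2.78×10^-8)(133)/(19×3.959e-07) = 0.4915 Ω
Section 2: A = π(0.255/2 mm)² = π(1.2750e-04 m)² = 5.107e-08 m²
R₂ = (2.78×10^-8)(670)/(5.107e-08) = 364.7 Ω
R = R₁ + R₂ = 365 Ω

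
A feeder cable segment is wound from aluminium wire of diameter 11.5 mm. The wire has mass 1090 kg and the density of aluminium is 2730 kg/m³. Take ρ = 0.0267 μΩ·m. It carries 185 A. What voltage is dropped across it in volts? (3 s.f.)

183 V

ρ = 0.0267 μΩ·m = 2.67×10^-8 Ω·m
A = π(d/2)² = π(5.7500e-03 m)² = 1.0387e-04 m²
L = m/(density·A) = 1090/(2730×1.0387e-04) = 3844 m
R = ρL/A = (2.67×10^-8)(3844)/(1.0387e-04) = 0.9881 Ω
V = IR = 185 × 0.9881 = 183 V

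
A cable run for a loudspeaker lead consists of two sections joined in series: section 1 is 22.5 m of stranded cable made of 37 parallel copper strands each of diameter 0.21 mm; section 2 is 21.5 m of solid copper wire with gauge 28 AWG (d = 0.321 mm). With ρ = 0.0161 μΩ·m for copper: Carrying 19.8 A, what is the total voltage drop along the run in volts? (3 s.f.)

ρ = 0.0161 μΩ·m = 1.61×10^-8 Ω·m
Section 1: A_strand = π(1.0500e-04)² = 3.464e-08 m²; R₁ = ρL/(N·A_s) = (1.61×10^-8)(22.5)/(37×3.464e-08) = 0.2827 Ω
Section 2: A = π(0.321/2 mm)² = π(1.6050e-04 m)² = 8.093e-08 m²
R₂ = (1.61×10^-8)(21.5)/(8.093e-08) = 4.277 Ω
R = R₁ + R₂ = 4.56 Ω
V = IR = 19.8 × 4.56 = 90.3 V

90.3 V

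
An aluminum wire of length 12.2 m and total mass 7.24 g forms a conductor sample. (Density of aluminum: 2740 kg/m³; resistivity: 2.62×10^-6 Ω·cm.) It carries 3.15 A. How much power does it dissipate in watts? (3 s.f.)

14.6 W

ρ = 2.62×10^-6 Ω·cm = 2.62×10^-8 Ω·m
A = m/(density·L) = 0.00724/(2740×12.2) = 2.1658e-07 m²
R = ρL/A = (2.62×10^-8)(12.2)/(2.1658e-07) = 1.476 Ω
P = I²R = (3.15)² × 1.476 = 14.6 W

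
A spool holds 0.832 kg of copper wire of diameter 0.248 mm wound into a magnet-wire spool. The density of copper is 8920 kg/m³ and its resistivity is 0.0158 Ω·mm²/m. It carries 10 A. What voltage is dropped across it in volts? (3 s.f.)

6320 V

ρ = 0.0158 Ω·mm²/m = 1.58×10^-8 Ω·m
A = π(d/2)² = π(1.2400e-04 m)² = 4.8305e-08 m²
L = m/(density·A) = 0.832/(8920×4.8305e-08) = 1931 m
R = ρL/A = (1.58×10^-8)(1931)/(4.8305e-08) = 631.6 Ω
V = IR = 10 × 631.6 = 6320 V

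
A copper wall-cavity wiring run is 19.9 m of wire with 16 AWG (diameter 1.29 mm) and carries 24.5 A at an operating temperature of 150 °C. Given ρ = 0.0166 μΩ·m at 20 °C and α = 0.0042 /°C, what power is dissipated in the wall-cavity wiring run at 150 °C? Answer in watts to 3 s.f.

235 W

ρ = 0.0166 μΩ·m = 1.66×10^-8 Ω·m
A = π(1.29/2 mm)² = π(6.4500e-04 m)² = 1.307e-06 m²
R₍20₎ = ρL/A = (1.66×10^-8)(19.9)/(1.307e-06) = 0.2528 Ω
R₍150₎ = R₍20₎(1 + αΔT) = 0.2528 × (1 + 0.0042×130) = 0.3908 Ω
P = I²R = (24.5)² × 0.3908 = 235 W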